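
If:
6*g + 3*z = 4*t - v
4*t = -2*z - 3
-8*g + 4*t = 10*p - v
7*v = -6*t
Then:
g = -19*z/21 - 17/28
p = 17*z/30 + 1/4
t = -z/2 - 3/4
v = 3*z/7 + 9/14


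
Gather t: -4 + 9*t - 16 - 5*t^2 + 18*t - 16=-5*t^2 + 27*t - 36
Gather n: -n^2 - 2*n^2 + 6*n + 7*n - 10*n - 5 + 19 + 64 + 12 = -3*n^2 + 3*n + 90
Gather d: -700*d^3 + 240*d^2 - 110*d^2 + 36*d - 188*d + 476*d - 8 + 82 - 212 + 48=-700*d^3 + 130*d^2 + 324*d - 90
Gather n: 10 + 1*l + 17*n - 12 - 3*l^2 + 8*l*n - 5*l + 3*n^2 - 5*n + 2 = -3*l^2 - 4*l + 3*n^2 + n*(8*l + 12)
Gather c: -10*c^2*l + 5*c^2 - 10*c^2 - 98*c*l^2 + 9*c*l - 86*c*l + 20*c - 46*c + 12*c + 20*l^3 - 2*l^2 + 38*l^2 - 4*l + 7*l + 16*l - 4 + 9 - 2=c^2*(-10*l - 5) + c*(-98*l^2 - 77*l - 14) + 20*l^3 + 36*l^2 + 19*l + 3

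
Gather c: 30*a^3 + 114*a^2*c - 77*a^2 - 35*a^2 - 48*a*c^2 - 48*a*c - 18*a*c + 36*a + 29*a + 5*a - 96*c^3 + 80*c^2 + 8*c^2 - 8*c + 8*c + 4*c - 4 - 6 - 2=30*a^3 - 112*a^2 + 70*a - 96*c^3 + c^2*(88 - 48*a) + c*(114*a^2 - 66*a + 4) - 12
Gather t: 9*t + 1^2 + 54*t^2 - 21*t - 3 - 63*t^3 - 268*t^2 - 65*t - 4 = -63*t^3 - 214*t^2 - 77*t - 6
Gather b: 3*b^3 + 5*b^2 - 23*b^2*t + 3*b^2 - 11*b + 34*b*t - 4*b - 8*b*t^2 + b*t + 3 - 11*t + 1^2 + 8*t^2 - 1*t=3*b^3 + b^2*(8 - 23*t) + b*(-8*t^2 + 35*t - 15) + 8*t^2 - 12*t + 4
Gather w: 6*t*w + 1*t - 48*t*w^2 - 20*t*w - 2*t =-48*t*w^2 - 14*t*w - t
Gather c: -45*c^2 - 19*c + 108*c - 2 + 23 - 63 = -45*c^2 + 89*c - 42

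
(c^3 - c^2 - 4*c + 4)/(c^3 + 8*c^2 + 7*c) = (c^3 - c^2 - 4*c + 4)/(c*(c^2 + 8*c + 7))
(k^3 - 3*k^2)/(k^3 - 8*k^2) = (k - 3)/(k - 8)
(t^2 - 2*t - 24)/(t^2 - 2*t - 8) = (-t^2 + 2*t + 24)/(-t^2 + 2*t + 8)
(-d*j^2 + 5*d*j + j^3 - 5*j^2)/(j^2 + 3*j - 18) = j*(-d*j + 5*d + j^2 - 5*j)/(j^2 + 3*j - 18)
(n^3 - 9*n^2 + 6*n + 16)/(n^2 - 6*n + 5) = (n^3 - 9*n^2 + 6*n + 16)/(n^2 - 6*n + 5)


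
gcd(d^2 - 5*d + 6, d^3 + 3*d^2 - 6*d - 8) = d - 2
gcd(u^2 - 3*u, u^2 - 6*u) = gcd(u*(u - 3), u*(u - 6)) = u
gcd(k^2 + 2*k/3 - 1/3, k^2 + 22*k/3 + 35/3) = 1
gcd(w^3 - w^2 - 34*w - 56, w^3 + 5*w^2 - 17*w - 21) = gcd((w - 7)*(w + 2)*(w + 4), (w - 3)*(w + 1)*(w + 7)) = 1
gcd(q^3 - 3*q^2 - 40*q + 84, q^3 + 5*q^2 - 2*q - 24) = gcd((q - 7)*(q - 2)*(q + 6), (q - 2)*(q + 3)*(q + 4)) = q - 2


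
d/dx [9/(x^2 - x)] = 9*(1 - 2*x)/(x^2*(x - 1)^2)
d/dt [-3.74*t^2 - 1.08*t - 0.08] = -7.48*t - 1.08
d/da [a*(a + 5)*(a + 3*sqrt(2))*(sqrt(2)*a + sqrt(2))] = 4*sqrt(2)*a^3 + 18*a^2 + 18*sqrt(2)*a^2 + 10*sqrt(2)*a + 72*a + 30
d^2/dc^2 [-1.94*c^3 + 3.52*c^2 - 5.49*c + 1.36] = 7.04 - 11.64*c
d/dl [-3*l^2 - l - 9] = -6*l - 1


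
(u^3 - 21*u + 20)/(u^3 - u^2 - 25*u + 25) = (u - 4)/(u - 5)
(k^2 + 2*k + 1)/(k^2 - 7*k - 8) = (k + 1)/(k - 8)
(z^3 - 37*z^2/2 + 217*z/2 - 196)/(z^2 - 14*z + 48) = (2*z^2 - 21*z + 49)/(2*(z - 6))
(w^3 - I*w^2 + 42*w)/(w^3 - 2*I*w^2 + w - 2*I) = w*(w^2 - I*w + 42)/(w^3 - 2*I*w^2 + w - 2*I)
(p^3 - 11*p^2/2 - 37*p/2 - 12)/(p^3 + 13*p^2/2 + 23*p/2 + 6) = (p - 8)/(p + 4)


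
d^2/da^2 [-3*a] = 0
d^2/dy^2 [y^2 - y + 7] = 2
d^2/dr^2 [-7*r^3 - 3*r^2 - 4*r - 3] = -42*r - 6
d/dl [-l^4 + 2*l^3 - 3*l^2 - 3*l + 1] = -4*l^3 + 6*l^2 - 6*l - 3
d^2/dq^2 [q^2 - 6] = 2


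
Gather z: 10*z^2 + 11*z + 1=10*z^2 + 11*z + 1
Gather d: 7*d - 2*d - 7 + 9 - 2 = 5*d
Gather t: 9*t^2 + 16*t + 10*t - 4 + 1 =9*t^2 + 26*t - 3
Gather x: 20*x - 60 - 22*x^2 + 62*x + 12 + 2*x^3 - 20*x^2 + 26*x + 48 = 2*x^3 - 42*x^2 + 108*x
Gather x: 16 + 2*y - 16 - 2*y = 0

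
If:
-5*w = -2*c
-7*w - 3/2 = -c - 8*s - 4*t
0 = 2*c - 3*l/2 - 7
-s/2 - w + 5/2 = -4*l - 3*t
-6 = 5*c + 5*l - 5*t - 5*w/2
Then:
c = 13213/5642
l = -4356/2821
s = -709/14105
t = 21572/14105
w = 13213/14105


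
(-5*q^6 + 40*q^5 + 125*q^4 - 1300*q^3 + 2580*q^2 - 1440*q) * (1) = -5*q^6 + 40*q^5 + 125*q^4 - 1300*q^3 + 2580*q^2 - 1440*q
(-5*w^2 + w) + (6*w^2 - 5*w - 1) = w^2 - 4*w - 1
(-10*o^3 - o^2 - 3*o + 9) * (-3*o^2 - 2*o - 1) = 30*o^5 + 23*o^4 + 21*o^3 - 20*o^2 - 15*o - 9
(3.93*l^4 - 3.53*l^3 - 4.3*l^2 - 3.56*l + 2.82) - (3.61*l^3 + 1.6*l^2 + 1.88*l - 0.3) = 3.93*l^4 - 7.14*l^3 - 5.9*l^2 - 5.44*l + 3.12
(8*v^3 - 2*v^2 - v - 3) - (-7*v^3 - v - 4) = 15*v^3 - 2*v^2 + 1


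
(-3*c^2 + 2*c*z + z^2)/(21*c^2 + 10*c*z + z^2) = (-c + z)/(7*c + z)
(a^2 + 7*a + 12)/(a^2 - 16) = (a + 3)/(a - 4)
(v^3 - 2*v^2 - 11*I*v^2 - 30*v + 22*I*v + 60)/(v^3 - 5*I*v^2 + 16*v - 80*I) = (v^2 + v*(-2 - 6*I) + 12*I)/(v^2 + 16)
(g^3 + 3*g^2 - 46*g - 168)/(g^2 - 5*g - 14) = (g^2 + 10*g + 24)/(g + 2)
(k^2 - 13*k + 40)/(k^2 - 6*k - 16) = (k - 5)/(k + 2)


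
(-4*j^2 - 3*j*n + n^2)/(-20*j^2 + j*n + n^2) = (j + n)/(5*j + n)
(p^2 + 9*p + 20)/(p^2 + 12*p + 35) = (p + 4)/(p + 7)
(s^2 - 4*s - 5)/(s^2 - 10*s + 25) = (s + 1)/(s - 5)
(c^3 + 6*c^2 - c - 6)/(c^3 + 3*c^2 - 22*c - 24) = (c - 1)/(c - 4)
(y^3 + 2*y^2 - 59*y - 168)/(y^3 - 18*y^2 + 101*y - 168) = (y^2 + 10*y + 21)/(y^2 - 10*y + 21)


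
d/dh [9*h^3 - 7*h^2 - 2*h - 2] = 27*h^2 - 14*h - 2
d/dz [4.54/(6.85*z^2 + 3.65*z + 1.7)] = (-62.198*z - 16.571)/(6.85*z^2 + 3.65*z + 1.7)^2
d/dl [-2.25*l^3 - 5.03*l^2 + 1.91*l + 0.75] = -6.75*l^2 - 10.06*l + 1.91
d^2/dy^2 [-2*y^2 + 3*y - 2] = -4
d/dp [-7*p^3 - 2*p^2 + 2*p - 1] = -21*p^2 - 4*p + 2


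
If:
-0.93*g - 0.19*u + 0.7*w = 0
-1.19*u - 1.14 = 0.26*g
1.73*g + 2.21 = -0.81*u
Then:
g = -0.92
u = -0.76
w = -1.43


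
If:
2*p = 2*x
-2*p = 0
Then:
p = 0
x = 0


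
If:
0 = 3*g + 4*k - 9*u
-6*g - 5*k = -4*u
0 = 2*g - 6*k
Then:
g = 0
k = 0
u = 0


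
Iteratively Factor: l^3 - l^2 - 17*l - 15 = (l + 1)*(l^2 - 2*l - 15) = (l + 1)*(l + 3)*(l - 5)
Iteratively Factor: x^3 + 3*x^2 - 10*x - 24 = (x - 3)*(x^2 + 6*x + 8) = (x - 3)*(x + 4)*(x + 2)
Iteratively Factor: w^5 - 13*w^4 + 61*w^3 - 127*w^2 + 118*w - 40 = (w - 5)*(w^4 - 8*w^3 + 21*w^2 - 22*w + 8) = (w - 5)*(w - 2)*(w^3 - 6*w^2 + 9*w - 4) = (w - 5)*(w - 2)*(w - 1)*(w^2 - 5*w + 4) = (w - 5)*(w - 2)*(w - 1)^2*(w - 4)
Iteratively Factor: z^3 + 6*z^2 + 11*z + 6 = (z + 1)*(z^2 + 5*z + 6) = (z + 1)*(z + 2)*(z + 3)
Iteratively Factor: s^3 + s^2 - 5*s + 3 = (s - 1)*(s^2 + 2*s - 3) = (s - 1)^2*(s + 3)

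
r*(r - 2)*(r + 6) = r^3 + 4*r^2 - 12*r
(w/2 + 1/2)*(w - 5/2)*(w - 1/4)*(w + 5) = w^4/2 + 13*w^3/8 - 87*w^2/16 - 5*w + 25/16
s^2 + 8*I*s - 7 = (s + I)*(s + 7*I)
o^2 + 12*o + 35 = (o + 5)*(o + 7)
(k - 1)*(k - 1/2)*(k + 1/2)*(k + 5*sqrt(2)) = k^4 - k^3 + 5*sqrt(2)*k^3 - 5*sqrt(2)*k^2 - k^2/4 - 5*sqrt(2)*k/4 + k/4 + 5*sqrt(2)/4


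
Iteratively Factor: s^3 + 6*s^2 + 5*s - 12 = (s - 1)*(s^2 + 7*s + 12) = (s - 1)*(s + 4)*(s + 3)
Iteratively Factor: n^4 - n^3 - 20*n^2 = (n - 5)*(n^3 + 4*n^2) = n*(n - 5)*(n^2 + 4*n) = n^2*(n - 5)*(n + 4)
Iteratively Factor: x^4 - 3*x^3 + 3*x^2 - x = (x - 1)*(x^3 - 2*x^2 + x) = (x - 1)^2*(x^2 - x) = x*(x - 1)^2*(x - 1)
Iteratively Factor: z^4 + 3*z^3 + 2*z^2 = (z + 2)*(z^3 + z^2) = z*(z + 2)*(z^2 + z) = z*(z + 1)*(z + 2)*(z)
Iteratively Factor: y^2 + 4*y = (y)*(y + 4)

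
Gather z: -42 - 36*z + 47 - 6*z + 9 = 14 - 42*z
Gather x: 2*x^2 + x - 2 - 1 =2*x^2 + x - 3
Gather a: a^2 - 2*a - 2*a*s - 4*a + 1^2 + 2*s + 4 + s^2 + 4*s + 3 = a^2 + a*(-2*s - 6) + s^2 + 6*s + 8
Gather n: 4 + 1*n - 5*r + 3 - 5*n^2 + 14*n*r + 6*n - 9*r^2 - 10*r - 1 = -5*n^2 + n*(14*r + 7) - 9*r^2 - 15*r + 6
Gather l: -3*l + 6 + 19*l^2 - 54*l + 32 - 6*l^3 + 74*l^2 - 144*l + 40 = -6*l^3 + 93*l^2 - 201*l + 78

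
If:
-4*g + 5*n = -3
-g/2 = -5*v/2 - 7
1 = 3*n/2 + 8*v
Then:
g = 243/28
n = 222/35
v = -149/140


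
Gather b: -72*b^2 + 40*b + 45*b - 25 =-72*b^2 + 85*b - 25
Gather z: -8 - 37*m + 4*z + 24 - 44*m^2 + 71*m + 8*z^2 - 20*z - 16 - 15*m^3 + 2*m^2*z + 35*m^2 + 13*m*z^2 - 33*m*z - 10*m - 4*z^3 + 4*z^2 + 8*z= -15*m^3 - 9*m^2 + 24*m - 4*z^3 + z^2*(13*m + 12) + z*(2*m^2 - 33*m - 8)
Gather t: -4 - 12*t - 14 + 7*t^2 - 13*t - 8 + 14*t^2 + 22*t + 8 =21*t^2 - 3*t - 18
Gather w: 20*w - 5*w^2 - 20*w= -5*w^2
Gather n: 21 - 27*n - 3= 18 - 27*n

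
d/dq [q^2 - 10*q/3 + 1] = 2*q - 10/3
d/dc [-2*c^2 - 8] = -4*c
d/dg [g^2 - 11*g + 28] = 2*g - 11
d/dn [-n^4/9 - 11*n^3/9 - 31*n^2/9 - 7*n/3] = -4*n^3/9 - 11*n^2/3 - 62*n/9 - 7/3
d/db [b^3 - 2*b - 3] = 3*b^2 - 2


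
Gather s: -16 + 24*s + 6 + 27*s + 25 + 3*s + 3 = 54*s + 18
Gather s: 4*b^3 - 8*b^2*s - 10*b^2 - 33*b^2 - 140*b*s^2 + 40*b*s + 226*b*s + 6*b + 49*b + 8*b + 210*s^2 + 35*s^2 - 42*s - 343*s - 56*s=4*b^3 - 43*b^2 + 63*b + s^2*(245 - 140*b) + s*(-8*b^2 + 266*b - 441)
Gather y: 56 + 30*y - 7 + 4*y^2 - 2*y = 4*y^2 + 28*y + 49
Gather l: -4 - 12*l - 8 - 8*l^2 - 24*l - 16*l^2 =-24*l^2 - 36*l - 12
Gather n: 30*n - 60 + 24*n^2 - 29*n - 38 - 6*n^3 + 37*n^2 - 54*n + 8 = -6*n^3 + 61*n^2 - 53*n - 90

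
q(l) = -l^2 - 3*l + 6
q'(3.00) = -9.00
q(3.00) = -12.00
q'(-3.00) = 3.00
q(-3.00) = 6.00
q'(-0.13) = -2.74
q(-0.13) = 6.37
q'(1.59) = -6.18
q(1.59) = -1.30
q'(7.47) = -17.94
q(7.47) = -72.21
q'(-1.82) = 0.64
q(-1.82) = 8.15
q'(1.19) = -5.38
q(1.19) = 1.01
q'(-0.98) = -1.04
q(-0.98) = 7.98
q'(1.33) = -5.66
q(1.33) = 0.24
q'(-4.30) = 5.60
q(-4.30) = 0.41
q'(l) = -2*l - 3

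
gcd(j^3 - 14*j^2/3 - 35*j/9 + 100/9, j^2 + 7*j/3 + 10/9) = j + 5/3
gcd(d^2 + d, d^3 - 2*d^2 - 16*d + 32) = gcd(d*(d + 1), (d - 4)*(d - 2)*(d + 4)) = 1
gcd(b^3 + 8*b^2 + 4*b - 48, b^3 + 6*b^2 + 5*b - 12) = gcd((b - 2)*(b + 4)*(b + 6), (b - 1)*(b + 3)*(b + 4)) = b + 4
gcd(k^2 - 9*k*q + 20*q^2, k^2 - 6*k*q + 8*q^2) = -k + 4*q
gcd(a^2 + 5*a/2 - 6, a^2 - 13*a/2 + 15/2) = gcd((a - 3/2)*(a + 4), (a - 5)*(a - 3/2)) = a - 3/2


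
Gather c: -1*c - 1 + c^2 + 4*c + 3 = c^2 + 3*c + 2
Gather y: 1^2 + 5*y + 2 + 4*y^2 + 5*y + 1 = 4*y^2 + 10*y + 4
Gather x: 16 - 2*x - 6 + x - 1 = 9 - x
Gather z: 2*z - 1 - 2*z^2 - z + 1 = -2*z^2 + z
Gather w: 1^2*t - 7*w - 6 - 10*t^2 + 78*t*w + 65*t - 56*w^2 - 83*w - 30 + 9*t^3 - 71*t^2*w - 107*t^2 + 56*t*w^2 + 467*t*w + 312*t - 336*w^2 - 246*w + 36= 9*t^3 - 117*t^2 + 378*t + w^2*(56*t - 392) + w*(-71*t^2 + 545*t - 336)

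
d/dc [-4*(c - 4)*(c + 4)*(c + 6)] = -12*c^2 - 48*c + 64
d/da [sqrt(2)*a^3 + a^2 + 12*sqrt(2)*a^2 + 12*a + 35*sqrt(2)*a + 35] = 3*sqrt(2)*a^2 + 2*a + 24*sqrt(2)*a + 12 + 35*sqrt(2)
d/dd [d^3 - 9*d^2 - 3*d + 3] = 3*d^2 - 18*d - 3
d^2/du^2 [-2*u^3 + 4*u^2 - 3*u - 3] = 8 - 12*u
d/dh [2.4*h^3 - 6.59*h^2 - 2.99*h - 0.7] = 7.2*h^2 - 13.18*h - 2.99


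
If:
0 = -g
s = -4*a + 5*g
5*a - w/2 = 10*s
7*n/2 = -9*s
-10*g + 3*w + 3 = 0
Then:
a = -1/90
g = 0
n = -4/35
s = 2/45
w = -1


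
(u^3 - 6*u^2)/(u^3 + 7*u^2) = (u - 6)/(u + 7)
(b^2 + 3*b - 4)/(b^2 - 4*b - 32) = (b - 1)/(b - 8)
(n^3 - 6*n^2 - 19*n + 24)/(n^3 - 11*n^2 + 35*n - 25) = (n^2 - 5*n - 24)/(n^2 - 10*n + 25)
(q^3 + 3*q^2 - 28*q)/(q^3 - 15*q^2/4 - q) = 4*(q + 7)/(4*q + 1)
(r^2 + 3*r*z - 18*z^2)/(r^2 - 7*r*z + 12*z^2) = (-r - 6*z)/(-r + 4*z)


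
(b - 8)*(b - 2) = b^2 - 10*b + 16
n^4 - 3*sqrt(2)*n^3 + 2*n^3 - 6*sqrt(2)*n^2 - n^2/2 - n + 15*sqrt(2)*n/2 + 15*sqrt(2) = (n + 2)*(n - 5*sqrt(2)/2)*(n - 3*sqrt(2)/2)*(n + sqrt(2))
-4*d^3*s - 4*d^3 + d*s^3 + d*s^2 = (-2*d + s)*(2*d + s)*(d*s + d)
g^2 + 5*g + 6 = (g + 2)*(g + 3)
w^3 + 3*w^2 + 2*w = w*(w + 1)*(w + 2)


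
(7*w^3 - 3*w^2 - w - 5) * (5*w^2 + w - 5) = 35*w^5 - 8*w^4 - 43*w^3 - 11*w^2 + 25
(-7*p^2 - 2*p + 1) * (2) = -14*p^2 - 4*p + 2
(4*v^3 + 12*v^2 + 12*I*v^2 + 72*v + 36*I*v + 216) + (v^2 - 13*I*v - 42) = 4*v^3 + 13*v^2 + 12*I*v^2 + 72*v + 23*I*v + 174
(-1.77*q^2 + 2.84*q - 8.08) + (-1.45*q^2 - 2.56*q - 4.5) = -3.22*q^2 + 0.28*q - 12.58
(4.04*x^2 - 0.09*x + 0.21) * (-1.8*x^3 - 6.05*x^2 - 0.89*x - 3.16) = -7.272*x^5 - 24.28*x^4 - 3.4291*x^3 - 13.9568*x^2 + 0.0975*x - 0.6636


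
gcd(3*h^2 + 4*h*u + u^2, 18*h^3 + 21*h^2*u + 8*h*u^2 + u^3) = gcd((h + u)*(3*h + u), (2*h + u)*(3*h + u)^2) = 3*h + u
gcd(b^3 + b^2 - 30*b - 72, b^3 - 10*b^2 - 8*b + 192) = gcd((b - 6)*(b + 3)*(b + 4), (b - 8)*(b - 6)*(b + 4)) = b^2 - 2*b - 24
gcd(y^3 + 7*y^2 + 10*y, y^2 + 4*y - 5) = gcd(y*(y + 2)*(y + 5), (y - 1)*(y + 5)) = y + 5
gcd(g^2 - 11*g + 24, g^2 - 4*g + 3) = g - 3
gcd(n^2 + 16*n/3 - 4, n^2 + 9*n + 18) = n + 6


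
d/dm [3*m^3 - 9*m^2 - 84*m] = 9*m^2 - 18*m - 84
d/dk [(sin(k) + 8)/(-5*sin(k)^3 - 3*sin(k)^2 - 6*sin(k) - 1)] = (10*sin(k)^3 + 123*sin(k)^2 + 48*sin(k) + 47)*cos(k)/(5*sin(k)^3 + 3*sin(k)^2 + 6*sin(k) + 1)^2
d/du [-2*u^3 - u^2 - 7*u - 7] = -6*u^2 - 2*u - 7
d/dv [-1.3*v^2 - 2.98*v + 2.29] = -2.6*v - 2.98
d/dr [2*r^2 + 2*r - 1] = 4*r + 2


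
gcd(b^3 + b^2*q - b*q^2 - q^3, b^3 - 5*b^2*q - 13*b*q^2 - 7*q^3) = b^2 + 2*b*q + q^2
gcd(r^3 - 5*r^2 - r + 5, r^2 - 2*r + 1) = r - 1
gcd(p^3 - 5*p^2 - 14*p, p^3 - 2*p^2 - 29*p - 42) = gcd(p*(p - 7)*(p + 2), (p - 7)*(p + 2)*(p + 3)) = p^2 - 5*p - 14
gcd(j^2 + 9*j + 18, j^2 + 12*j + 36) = j + 6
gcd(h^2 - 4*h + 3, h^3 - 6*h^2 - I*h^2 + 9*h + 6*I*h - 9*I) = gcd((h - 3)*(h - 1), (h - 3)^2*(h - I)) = h - 3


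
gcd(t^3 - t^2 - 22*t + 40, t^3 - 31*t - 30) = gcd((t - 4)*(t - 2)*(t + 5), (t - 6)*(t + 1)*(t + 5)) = t + 5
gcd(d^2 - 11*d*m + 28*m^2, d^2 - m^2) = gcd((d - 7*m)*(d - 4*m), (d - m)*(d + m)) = 1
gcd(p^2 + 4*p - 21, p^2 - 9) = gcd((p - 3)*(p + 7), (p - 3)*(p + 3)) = p - 3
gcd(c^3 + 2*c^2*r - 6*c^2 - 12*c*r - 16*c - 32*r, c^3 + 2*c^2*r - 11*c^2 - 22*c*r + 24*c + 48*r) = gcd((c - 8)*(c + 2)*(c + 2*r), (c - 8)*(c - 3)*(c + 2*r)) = c^2 + 2*c*r - 8*c - 16*r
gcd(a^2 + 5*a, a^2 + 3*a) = a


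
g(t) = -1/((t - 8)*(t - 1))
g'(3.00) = -0.03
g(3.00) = 0.10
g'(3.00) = -0.03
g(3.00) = 0.10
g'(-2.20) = -0.01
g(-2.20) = -0.03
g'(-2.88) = -0.01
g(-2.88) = -0.02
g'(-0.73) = -0.05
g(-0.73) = -0.07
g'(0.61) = -0.94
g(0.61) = -0.35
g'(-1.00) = -0.03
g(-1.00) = -0.06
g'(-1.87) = -0.02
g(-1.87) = -0.04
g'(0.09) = -0.17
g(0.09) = -0.14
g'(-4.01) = -0.00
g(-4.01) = -0.02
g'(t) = 1/((t - 8)*(t - 1)^2) + 1/((t - 8)^2*(t - 1)) = (2*t - 9)/((t - 8)^2*(t - 1)^2)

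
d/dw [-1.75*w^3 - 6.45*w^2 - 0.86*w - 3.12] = -5.25*w^2 - 12.9*w - 0.86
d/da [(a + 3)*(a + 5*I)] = 2*a + 3 + 5*I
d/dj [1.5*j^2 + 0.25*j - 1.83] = 3.0*j + 0.25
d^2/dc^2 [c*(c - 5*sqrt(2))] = 2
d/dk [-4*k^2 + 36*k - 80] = 36 - 8*k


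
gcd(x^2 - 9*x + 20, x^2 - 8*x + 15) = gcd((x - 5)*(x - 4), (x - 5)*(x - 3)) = x - 5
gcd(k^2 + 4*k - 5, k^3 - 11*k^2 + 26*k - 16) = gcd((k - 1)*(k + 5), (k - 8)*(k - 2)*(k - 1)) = k - 1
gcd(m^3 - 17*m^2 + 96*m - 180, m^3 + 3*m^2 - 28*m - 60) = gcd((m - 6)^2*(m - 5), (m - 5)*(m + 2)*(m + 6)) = m - 5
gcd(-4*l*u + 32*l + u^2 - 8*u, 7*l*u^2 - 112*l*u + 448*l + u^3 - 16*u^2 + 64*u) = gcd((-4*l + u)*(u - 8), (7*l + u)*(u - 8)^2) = u - 8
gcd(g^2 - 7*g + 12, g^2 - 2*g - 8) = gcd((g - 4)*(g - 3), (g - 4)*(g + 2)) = g - 4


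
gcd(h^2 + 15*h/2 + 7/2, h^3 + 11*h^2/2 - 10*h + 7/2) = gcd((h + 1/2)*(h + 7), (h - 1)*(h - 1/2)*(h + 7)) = h + 7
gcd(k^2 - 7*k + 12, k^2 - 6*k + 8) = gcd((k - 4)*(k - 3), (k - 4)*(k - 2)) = k - 4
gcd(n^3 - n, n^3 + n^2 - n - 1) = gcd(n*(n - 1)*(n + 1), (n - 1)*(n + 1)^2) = n^2 - 1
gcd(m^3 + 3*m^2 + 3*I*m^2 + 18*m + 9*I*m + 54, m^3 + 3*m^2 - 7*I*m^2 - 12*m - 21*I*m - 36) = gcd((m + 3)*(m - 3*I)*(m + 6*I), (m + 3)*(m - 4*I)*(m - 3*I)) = m^2 + m*(3 - 3*I) - 9*I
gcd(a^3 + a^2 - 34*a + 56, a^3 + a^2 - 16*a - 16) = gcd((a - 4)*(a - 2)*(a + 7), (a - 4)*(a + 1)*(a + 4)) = a - 4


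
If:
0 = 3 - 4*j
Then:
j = 3/4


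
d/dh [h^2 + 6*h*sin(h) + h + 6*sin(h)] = 6*h*cos(h) + 2*h + 6*sqrt(2)*sin(h + pi/4) + 1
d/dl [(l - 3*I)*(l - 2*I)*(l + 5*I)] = 3*l^2 + 19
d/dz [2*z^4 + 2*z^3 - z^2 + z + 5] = 8*z^3 + 6*z^2 - 2*z + 1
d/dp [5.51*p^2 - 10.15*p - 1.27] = 11.02*p - 10.15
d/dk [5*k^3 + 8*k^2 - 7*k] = 15*k^2 + 16*k - 7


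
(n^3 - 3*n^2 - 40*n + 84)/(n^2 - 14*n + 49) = (n^2 + 4*n - 12)/(n - 7)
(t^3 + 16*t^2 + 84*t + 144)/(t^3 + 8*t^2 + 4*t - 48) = (t + 6)/(t - 2)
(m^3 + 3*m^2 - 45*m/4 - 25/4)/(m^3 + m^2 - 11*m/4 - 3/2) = (2*m^2 + 5*m - 25)/(2*m^2 + m - 6)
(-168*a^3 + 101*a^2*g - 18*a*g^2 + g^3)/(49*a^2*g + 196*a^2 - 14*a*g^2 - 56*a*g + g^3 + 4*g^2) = (-24*a^2 + 11*a*g - g^2)/(7*a*g + 28*a - g^2 - 4*g)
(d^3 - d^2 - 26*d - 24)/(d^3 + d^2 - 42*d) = (d^2 + 5*d + 4)/(d*(d + 7))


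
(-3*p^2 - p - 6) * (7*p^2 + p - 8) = -21*p^4 - 10*p^3 - 19*p^2 + 2*p + 48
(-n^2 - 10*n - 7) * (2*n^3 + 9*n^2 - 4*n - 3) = -2*n^5 - 29*n^4 - 100*n^3 - 20*n^2 + 58*n + 21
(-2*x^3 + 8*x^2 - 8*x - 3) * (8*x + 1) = -16*x^4 + 62*x^3 - 56*x^2 - 32*x - 3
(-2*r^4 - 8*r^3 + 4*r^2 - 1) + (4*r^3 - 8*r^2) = -2*r^4 - 4*r^3 - 4*r^2 - 1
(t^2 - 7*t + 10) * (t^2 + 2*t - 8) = t^4 - 5*t^3 - 12*t^2 + 76*t - 80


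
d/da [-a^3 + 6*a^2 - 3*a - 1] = -3*a^2 + 12*a - 3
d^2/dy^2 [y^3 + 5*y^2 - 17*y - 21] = 6*y + 10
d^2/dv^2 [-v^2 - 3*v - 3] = -2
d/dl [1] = 0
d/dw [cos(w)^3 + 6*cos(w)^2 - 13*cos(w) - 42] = (-3*cos(w)^2 - 12*cos(w) + 13)*sin(w)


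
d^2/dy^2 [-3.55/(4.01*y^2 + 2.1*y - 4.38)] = (114.16871*y^2 + 59.7891*y - 3.55*(8.02*y + 2.1)*(16.04*y + 4.2) - 124.70298)/(4.01*y^2 + 2.1*y - 4.38)^3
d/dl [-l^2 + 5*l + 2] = 5 - 2*l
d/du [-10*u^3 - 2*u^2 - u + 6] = -30*u^2 - 4*u - 1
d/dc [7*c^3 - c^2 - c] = 21*c^2 - 2*c - 1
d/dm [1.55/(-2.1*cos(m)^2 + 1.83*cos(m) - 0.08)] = (2.8365 - 6.51*cos(m))*sin(m)/(2.1*cos(m)^2 - 1.83*cos(m) + 0.08)^2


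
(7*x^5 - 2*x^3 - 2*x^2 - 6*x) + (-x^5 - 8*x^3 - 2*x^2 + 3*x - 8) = 6*x^5 - 10*x^3 - 4*x^2 - 3*x - 8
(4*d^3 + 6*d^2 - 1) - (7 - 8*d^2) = 4*d^3 + 14*d^2 - 8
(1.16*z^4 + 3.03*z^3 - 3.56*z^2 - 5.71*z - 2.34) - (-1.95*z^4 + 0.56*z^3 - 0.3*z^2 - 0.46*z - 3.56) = 3.11*z^4 + 2.47*z^3 - 3.26*z^2 - 5.25*z + 1.22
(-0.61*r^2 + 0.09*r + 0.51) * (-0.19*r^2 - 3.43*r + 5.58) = 0.1159*r^4 + 2.0752*r^3 - 3.8094*r^2 - 1.2471*r + 2.8458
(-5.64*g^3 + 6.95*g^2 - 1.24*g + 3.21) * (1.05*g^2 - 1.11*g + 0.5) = -5.922*g^5 + 13.5579*g^4 - 11.8365*g^3 + 8.2219*g^2 - 4.1831*g + 1.605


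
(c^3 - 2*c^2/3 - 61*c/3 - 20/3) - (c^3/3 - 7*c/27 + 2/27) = 2*c^3/3 - 2*c^2/3 - 542*c/27 - 182/27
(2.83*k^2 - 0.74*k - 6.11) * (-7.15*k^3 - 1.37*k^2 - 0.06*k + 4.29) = -20.2345*k^5 + 1.4139*k^4 + 44.5305*k^3 + 20.5558*k^2 - 2.808*k - 26.2119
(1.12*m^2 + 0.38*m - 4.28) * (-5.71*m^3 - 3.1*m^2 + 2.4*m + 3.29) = -6.3952*m^5 - 5.6418*m^4 + 25.9488*m^3 + 17.8648*m^2 - 9.0218*m - 14.0812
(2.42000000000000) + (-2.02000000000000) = 0.400000000000000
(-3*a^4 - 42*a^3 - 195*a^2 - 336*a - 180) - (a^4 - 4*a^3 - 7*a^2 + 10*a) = -4*a^4 - 38*a^3 - 188*a^2 - 346*a - 180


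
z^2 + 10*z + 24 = (z + 4)*(z + 6)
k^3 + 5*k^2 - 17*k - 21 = (k - 3)*(k + 1)*(k + 7)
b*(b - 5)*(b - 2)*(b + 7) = b^4 - 39*b^2 + 70*b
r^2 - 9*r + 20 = (r - 5)*(r - 4)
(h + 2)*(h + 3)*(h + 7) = h^3 + 12*h^2 + 41*h + 42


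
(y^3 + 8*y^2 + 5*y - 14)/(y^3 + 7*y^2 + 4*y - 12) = (y + 7)/(y + 6)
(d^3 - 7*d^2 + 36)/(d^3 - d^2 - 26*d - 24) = (d^2 - d - 6)/(d^2 + 5*d + 4)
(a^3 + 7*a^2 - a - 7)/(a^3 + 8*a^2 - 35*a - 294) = (a^2 - 1)/(a^2 + a - 42)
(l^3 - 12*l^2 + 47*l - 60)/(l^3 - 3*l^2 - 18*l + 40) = (l^2 - 7*l + 12)/(l^2 + 2*l - 8)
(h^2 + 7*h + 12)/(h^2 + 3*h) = (h + 4)/h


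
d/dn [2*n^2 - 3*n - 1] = 4*n - 3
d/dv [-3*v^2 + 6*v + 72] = 6 - 6*v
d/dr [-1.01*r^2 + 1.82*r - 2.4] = 1.82 - 2.02*r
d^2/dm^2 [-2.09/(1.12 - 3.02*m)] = 38.123272/(3.02*m - 1.12)^3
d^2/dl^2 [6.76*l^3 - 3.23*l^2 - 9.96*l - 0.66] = 40.56*l - 6.46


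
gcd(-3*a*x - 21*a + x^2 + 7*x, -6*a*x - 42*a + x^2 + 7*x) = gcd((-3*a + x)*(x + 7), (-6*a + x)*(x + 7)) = x + 7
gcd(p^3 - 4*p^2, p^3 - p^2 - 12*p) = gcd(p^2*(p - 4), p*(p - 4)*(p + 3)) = p^2 - 4*p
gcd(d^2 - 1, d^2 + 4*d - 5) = d - 1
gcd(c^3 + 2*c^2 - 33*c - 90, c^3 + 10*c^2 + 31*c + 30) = c^2 + 8*c + 15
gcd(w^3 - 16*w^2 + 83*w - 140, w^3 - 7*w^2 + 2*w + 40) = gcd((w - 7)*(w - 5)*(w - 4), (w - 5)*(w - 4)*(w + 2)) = w^2 - 9*w + 20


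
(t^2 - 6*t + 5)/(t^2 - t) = (t - 5)/t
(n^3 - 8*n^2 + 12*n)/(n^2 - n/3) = 3*(n^2 - 8*n + 12)/(3*n - 1)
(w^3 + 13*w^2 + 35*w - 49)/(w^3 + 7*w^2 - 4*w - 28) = (w^2 + 6*w - 7)/(w^2 - 4)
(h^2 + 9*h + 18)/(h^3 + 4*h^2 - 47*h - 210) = (h + 3)/(h^2 - 2*h - 35)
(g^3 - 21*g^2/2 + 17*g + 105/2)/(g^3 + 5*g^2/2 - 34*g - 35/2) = (2*g^2 - 11*g - 21)/(2*g^2 + 15*g + 7)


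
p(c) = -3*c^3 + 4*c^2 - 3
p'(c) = -9*c^2 + 8*c = c*(8 - 9*c)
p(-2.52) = 70.41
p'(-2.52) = -77.31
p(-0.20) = -2.82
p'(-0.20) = -1.96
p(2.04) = -11.82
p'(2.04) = -21.13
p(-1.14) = 6.64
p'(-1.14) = -20.82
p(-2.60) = 76.77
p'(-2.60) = -81.64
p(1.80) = -7.54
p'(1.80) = -14.76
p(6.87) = -786.94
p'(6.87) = -369.81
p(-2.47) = 66.61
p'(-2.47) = -74.67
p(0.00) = -3.00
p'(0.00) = 0.00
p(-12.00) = 5757.00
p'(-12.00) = -1392.00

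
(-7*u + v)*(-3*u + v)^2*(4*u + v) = -252*u^4 + 141*u^3*v - u^2*v^2 - 9*u*v^3 + v^4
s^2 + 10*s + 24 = (s + 4)*(s + 6)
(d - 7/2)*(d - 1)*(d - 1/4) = d^3 - 19*d^2/4 + 37*d/8 - 7/8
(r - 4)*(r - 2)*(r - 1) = r^3 - 7*r^2 + 14*r - 8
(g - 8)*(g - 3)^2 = g^3 - 14*g^2 + 57*g - 72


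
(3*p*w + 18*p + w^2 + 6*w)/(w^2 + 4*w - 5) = (3*p*w + 18*p + w^2 + 6*w)/(w^2 + 4*w - 5)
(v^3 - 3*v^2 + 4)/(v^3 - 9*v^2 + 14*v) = (v^2 - v - 2)/(v*(v - 7))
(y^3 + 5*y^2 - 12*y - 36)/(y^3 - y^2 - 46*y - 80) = (y^2 + 3*y - 18)/(y^2 - 3*y - 40)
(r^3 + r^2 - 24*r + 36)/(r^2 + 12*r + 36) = (r^2 - 5*r + 6)/(r + 6)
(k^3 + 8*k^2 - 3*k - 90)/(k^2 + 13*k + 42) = (k^2 + 2*k - 15)/(k + 7)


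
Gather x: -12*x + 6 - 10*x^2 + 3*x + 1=-10*x^2 - 9*x + 7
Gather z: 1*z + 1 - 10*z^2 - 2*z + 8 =-10*z^2 - z + 9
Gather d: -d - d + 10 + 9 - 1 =18 - 2*d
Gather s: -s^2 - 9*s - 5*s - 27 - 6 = -s^2 - 14*s - 33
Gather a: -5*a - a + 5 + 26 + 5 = 36 - 6*a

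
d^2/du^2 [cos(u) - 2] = -cos(u)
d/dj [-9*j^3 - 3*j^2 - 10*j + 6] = -27*j^2 - 6*j - 10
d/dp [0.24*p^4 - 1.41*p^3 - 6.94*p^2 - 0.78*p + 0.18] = 0.96*p^3 - 4.23*p^2 - 13.88*p - 0.78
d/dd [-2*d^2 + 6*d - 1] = 6 - 4*d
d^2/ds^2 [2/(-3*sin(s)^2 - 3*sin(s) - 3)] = 2*(4*sin(s)^3 + 3*sin(s)^2 - 9*sin(s) - 7)*sin(s)/(3*(sin(s)^2 + sin(s) + 1)^3)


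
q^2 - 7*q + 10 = (q - 5)*(q - 2)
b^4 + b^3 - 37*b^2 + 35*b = b*(b - 5)*(b - 1)*(b + 7)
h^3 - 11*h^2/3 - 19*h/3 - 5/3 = (h - 5)*(h + 1/3)*(h + 1)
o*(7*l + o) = 7*l*o + o^2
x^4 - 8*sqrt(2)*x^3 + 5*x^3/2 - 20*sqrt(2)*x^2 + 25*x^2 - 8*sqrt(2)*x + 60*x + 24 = (x + 1/2)*(x + 2)*(x - 6*sqrt(2))*(x - 2*sqrt(2))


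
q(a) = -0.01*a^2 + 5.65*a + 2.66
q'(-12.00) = 5.89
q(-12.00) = -66.58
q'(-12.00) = 5.89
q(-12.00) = -66.58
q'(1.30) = 5.62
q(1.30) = 9.99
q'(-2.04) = 5.69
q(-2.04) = -8.91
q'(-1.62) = 5.68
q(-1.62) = -6.52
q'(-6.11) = 5.77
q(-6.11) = -32.23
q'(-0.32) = 5.66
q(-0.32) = 0.85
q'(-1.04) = 5.67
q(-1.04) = -3.23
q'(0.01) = 5.65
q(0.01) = 2.72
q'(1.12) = 5.63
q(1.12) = 8.98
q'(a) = 5.65 - 0.02*a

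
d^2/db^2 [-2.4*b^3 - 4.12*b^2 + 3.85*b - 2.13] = -14.4*b - 8.24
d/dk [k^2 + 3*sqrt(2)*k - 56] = 2*k + 3*sqrt(2)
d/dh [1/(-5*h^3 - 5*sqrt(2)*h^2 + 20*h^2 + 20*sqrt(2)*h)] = (3*h^2 - 8*h + 2*sqrt(2)*h - 4*sqrt(2))/(5*h^2*(h^2 - 4*h + sqrt(2)*h - 4*sqrt(2))^2)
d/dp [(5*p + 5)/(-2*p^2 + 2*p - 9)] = 5*(2*p^2 + 4*p - 11)/(4*p^4 - 8*p^3 + 40*p^2 - 36*p + 81)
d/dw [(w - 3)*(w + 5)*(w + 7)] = 3*w^2 + 18*w - 1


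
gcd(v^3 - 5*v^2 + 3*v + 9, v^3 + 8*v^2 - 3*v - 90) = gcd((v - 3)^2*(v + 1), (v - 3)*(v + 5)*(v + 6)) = v - 3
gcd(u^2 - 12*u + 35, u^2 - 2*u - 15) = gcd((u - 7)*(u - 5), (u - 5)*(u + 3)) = u - 5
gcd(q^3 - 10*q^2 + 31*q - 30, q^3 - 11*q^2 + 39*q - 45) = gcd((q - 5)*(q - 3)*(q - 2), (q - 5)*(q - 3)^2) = q^2 - 8*q + 15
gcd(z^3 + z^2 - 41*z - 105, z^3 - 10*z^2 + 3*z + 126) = z^2 - 4*z - 21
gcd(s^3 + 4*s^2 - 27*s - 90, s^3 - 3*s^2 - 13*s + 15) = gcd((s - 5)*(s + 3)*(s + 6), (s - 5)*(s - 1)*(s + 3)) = s^2 - 2*s - 15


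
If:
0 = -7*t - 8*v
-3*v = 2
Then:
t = 16/21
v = -2/3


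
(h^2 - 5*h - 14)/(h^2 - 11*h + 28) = (h + 2)/(h - 4)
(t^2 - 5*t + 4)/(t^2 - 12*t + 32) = (t - 1)/(t - 8)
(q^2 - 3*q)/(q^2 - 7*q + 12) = q/(q - 4)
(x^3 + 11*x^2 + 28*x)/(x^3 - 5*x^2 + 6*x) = (x^2 + 11*x + 28)/(x^2 - 5*x + 6)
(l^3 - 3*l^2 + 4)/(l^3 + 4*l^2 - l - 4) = (l^2 - 4*l + 4)/(l^2 + 3*l - 4)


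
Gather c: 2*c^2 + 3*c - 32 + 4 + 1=2*c^2 + 3*c - 27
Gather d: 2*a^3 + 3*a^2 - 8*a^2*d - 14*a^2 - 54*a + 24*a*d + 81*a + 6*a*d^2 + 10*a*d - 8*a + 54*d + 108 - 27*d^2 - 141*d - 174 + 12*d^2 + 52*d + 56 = 2*a^3 - 11*a^2 + 19*a + d^2*(6*a - 15) + d*(-8*a^2 + 34*a - 35) - 10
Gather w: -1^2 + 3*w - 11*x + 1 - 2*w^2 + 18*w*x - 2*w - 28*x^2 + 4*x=-2*w^2 + w*(18*x + 1) - 28*x^2 - 7*x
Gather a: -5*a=-5*a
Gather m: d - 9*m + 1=d - 9*m + 1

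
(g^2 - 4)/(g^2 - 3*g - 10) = (g - 2)/(g - 5)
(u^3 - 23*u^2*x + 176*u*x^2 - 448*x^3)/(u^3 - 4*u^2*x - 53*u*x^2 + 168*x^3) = (-u^2 + 15*u*x - 56*x^2)/(-u^2 - 4*u*x + 21*x^2)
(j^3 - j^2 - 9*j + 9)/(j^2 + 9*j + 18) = (j^2 - 4*j + 3)/(j + 6)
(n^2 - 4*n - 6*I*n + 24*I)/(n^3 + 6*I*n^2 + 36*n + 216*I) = (n - 4)/(n^2 + 12*I*n - 36)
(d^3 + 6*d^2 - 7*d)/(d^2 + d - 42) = d*(d - 1)/(d - 6)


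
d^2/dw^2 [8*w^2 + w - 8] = 16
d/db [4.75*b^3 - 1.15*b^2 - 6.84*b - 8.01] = 14.25*b^2 - 2.3*b - 6.84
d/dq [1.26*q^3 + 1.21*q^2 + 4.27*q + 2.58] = 3.78*q^2 + 2.42*q + 4.27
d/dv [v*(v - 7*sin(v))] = -7*v*cos(v) + 2*v - 7*sin(v)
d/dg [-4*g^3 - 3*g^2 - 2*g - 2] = -12*g^2 - 6*g - 2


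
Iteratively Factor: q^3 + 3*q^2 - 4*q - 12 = (q - 2)*(q^2 + 5*q + 6) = (q - 2)*(q + 3)*(q + 2)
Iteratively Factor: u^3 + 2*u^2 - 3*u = (u + 3)*(u^2 - u) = u*(u + 3)*(u - 1)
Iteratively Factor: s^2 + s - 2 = (s - 1)*(s + 2)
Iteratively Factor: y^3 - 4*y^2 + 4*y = (y)*(y^2 - 4*y + 4) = y*(y - 2)*(y - 2)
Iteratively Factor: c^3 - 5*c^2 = (c)*(c^2 - 5*c) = c*(c - 5)*(c)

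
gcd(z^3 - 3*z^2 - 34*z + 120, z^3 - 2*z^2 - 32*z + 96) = z^2 + 2*z - 24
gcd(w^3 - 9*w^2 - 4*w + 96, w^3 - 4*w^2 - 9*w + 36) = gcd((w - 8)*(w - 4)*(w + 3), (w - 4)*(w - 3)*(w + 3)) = w^2 - w - 12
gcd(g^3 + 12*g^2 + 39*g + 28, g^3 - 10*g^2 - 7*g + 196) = g + 4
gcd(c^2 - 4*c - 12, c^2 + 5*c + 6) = c + 2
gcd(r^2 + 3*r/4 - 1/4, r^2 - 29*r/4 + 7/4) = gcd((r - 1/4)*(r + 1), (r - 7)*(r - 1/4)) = r - 1/4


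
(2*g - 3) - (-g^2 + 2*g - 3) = g^2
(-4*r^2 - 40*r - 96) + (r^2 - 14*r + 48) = -3*r^2 - 54*r - 48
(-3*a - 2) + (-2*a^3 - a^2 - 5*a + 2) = -2*a^3 - a^2 - 8*a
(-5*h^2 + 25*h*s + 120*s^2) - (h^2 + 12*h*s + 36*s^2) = -6*h^2 + 13*h*s + 84*s^2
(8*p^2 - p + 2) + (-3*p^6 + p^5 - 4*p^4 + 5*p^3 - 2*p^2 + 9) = -3*p^6 + p^5 - 4*p^4 + 5*p^3 + 6*p^2 - p + 11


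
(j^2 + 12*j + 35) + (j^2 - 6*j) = 2*j^2 + 6*j + 35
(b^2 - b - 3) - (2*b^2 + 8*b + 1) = -b^2 - 9*b - 4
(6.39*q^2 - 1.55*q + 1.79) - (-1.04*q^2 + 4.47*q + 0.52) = 7.43*q^2 - 6.02*q + 1.27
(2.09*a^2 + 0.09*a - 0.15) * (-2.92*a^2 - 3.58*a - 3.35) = -6.1028*a^4 - 7.745*a^3 - 6.8857*a^2 + 0.2355*a + 0.5025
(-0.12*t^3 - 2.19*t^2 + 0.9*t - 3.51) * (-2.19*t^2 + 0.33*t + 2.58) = 0.2628*t^5 + 4.7565*t^4 - 3.0033*t^3 + 2.3337*t^2 + 1.1637*t - 9.0558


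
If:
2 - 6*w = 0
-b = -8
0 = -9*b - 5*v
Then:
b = 8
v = -72/5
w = 1/3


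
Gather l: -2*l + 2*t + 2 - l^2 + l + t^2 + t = -l^2 - l + t^2 + 3*t + 2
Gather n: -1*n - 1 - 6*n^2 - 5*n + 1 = -6*n^2 - 6*n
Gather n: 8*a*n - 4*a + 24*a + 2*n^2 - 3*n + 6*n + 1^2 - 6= 20*a + 2*n^2 + n*(8*a + 3) - 5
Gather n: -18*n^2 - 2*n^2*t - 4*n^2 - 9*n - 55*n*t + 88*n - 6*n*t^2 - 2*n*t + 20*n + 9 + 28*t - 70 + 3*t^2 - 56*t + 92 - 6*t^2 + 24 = n^2*(-2*t - 22) + n*(-6*t^2 - 57*t + 99) - 3*t^2 - 28*t + 55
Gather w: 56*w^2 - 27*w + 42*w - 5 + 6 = 56*w^2 + 15*w + 1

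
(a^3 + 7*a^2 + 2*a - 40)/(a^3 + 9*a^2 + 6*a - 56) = (a + 5)/(a + 7)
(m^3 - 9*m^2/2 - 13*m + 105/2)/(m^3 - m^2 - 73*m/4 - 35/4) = 2*(m - 3)/(2*m + 1)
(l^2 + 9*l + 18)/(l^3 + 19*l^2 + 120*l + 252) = (l + 3)/(l^2 + 13*l + 42)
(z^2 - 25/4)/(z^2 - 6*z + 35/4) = (2*z + 5)/(2*z - 7)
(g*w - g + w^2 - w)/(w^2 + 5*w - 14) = (g*w - g + w^2 - w)/(w^2 + 5*w - 14)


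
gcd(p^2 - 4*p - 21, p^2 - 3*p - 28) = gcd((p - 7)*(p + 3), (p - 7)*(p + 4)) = p - 7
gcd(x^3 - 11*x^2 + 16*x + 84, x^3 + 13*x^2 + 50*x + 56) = x + 2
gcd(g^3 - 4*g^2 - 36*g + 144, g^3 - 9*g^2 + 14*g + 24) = g^2 - 10*g + 24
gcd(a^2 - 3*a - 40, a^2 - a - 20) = 1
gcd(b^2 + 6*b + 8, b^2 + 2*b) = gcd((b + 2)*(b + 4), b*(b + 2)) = b + 2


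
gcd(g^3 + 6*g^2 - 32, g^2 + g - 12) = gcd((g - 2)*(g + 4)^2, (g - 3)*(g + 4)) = g + 4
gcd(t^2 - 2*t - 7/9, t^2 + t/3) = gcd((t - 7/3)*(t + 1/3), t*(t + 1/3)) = t + 1/3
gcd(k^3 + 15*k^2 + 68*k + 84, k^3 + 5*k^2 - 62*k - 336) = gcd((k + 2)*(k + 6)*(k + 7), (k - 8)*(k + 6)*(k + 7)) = k^2 + 13*k + 42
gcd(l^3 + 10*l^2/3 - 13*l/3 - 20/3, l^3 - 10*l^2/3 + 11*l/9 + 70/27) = l - 5/3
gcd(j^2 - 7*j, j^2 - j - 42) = j - 7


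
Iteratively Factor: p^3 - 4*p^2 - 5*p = (p)*(p^2 - 4*p - 5) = p*(p + 1)*(p - 5)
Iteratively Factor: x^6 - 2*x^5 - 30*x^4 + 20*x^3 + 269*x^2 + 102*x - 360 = (x - 1)*(x^5 - x^4 - 31*x^3 - 11*x^2 + 258*x + 360) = (x - 1)*(x + 3)*(x^4 - 4*x^3 - 19*x^2 + 46*x + 120) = (x - 4)*(x - 1)*(x + 3)*(x^3 - 19*x - 30) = (x - 5)*(x - 4)*(x - 1)*(x + 3)*(x^2 + 5*x + 6) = (x - 5)*(x - 4)*(x - 1)*(x + 2)*(x + 3)*(x + 3)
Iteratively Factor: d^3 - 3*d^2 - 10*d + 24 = (d - 2)*(d^2 - d - 12) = (d - 2)*(d + 3)*(d - 4)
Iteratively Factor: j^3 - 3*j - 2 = (j - 2)*(j^2 + 2*j + 1) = (j - 2)*(j + 1)*(j + 1)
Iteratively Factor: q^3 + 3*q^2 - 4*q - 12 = (q + 2)*(q^2 + q - 6) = (q - 2)*(q + 2)*(q + 3)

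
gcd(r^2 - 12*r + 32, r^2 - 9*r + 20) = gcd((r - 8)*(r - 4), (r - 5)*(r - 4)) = r - 4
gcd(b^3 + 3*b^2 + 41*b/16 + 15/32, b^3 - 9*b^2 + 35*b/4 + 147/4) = b + 3/2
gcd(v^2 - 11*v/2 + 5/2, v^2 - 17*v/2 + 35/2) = v - 5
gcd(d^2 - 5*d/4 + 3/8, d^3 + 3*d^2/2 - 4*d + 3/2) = d - 1/2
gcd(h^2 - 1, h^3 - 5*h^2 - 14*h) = 1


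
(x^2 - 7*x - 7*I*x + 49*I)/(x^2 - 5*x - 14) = (x - 7*I)/(x + 2)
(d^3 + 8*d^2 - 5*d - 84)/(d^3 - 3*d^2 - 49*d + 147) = (d + 4)/(d - 7)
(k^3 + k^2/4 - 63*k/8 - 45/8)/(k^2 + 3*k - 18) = (8*k^2 + 26*k + 15)/(8*(k + 6))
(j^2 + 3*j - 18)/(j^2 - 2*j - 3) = (j + 6)/(j + 1)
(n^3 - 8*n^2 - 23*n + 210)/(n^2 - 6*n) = n - 2 - 35/n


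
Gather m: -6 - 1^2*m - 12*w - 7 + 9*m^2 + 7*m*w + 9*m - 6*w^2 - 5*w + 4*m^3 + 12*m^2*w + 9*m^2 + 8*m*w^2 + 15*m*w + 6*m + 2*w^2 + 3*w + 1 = 4*m^3 + m^2*(12*w + 18) + m*(8*w^2 + 22*w + 14) - 4*w^2 - 14*w - 12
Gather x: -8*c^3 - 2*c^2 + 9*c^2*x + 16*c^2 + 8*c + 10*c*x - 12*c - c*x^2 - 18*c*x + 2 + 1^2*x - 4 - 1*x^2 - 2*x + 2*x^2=-8*c^3 + 14*c^2 - 4*c + x^2*(1 - c) + x*(9*c^2 - 8*c - 1) - 2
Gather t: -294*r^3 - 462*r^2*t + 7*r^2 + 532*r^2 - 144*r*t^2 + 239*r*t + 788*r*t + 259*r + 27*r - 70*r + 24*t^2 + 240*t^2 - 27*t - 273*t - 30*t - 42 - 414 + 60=-294*r^3 + 539*r^2 + 216*r + t^2*(264 - 144*r) + t*(-462*r^2 + 1027*r - 330) - 396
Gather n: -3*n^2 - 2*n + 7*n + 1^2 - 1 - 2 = -3*n^2 + 5*n - 2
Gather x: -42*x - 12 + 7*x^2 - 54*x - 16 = 7*x^2 - 96*x - 28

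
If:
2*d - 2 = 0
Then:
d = 1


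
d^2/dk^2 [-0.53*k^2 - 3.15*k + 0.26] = -1.06000000000000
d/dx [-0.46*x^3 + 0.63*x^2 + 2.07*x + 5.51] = -1.38*x^2 + 1.26*x + 2.07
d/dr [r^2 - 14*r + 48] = 2*r - 14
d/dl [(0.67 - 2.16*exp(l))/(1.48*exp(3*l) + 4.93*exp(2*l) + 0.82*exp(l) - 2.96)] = (6.3936*exp(3*l) + 7.674*exp(2*l) - 6.6062*exp(l) + 5.8442)*exp(l)/(2.1904*exp(6*l) + 14.5928*exp(5*l) + 26.7321*exp(4*l) - 0.676400000000001*exp(3*l) - 28.5132*exp(2*l) - 4.8544*exp(l) + 8.7616)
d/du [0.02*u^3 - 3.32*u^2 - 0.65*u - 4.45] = 0.06*u^2 - 6.64*u - 0.65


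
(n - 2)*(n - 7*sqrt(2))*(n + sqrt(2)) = n^3 - 6*sqrt(2)*n^2 - 2*n^2 - 14*n + 12*sqrt(2)*n + 28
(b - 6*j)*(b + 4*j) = b^2 - 2*b*j - 24*j^2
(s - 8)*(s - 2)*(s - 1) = s^3 - 11*s^2 + 26*s - 16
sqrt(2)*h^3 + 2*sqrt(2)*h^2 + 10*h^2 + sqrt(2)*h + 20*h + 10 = (h + 1)*(h + 5*sqrt(2))*(sqrt(2)*h + sqrt(2))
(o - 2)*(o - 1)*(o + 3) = o^3 - 7*o + 6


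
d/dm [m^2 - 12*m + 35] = 2*m - 12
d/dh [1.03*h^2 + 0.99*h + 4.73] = 2.06*h + 0.99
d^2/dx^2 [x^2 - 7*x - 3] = 2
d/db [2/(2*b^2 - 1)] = -8*b/(2*b^2 - 1)^2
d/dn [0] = 0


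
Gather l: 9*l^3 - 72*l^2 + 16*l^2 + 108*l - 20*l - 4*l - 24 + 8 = 9*l^3 - 56*l^2 + 84*l - 16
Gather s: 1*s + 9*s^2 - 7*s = 9*s^2 - 6*s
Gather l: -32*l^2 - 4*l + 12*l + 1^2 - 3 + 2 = -32*l^2 + 8*l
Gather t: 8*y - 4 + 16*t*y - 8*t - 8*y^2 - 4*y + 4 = t*(16*y - 8) - 8*y^2 + 4*y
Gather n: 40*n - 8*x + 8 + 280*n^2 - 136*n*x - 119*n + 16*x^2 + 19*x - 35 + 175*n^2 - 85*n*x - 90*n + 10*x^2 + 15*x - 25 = 455*n^2 + n*(-221*x - 169) + 26*x^2 + 26*x - 52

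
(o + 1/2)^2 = o^2 + o + 1/4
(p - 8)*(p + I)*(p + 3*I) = p^3 - 8*p^2 + 4*I*p^2 - 3*p - 32*I*p + 24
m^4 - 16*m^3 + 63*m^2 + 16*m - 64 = (m - 8)^2*(m - 1)*(m + 1)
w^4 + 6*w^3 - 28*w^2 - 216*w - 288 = (w - 6)*(w + 2)*(w + 4)*(w + 6)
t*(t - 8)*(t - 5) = t^3 - 13*t^2 + 40*t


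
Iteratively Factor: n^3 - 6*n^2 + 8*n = (n)*(n^2 - 6*n + 8) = n*(n - 2)*(n - 4)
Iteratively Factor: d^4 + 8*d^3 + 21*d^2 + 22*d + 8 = (d + 2)*(d^3 + 6*d^2 + 9*d + 4) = (d + 1)*(d + 2)*(d^2 + 5*d + 4) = (d + 1)*(d + 2)*(d + 4)*(d + 1)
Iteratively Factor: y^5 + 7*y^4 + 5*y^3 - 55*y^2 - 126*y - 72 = (y + 4)*(y^4 + 3*y^3 - 7*y^2 - 27*y - 18) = (y + 1)*(y + 4)*(y^3 + 2*y^2 - 9*y - 18) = (y + 1)*(y + 2)*(y + 4)*(y^2 - 9) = (y - 3)*(y + 1)*(y + 2)*(y + 4)*(y + 3)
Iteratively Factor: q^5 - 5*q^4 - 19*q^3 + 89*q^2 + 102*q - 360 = (q - 5)*(q^4 - 19*q^2 - 6*q + 72) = (q - 5)*(q + 3)*(q^3 - 3*q^2 - 10*q + 24) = (q - 5)*(q + 3)^2*(q^2 - 6*q + 8) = (q - 5)*(q - 4)*(q + 3)^2*(q - 2)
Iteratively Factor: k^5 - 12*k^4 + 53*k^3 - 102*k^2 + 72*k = (k - 3)*(k^4 - 9*k^3 + 26*k^2 - 24*k) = (k - 3)^2*(k^3 - 6*k^2 + 8*k) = (k - 4)*(k - 3)^2*(k^2 - 2*k) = k*(k - 4)*(k - 3)^2*(k - 2)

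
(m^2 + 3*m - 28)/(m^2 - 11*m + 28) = (m + 7)/(m - 7)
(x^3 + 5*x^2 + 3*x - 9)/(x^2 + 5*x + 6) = (x^2 + 2*x - 3)/(x + 2)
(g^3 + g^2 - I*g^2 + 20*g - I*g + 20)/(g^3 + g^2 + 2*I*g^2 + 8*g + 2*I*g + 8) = (g - 5*I)/(g - 2*I)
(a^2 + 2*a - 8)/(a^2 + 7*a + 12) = (a - 2)/(a + 3)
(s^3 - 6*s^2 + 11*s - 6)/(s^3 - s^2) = 1 - 5/s + 6/s^2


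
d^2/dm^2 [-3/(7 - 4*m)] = 96/(4*m - 7)^3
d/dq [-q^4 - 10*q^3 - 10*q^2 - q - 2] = -4*q^3 - 30*q^2 - 20*q - 1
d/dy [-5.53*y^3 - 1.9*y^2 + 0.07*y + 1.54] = -16.59*y^2 - 3.8*y + 0.07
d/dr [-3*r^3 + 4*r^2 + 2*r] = -9*r^2 + 8*r + 2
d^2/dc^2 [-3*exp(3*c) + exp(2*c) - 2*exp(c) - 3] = (-27*exp(2*c) + 4*exp(c) - 2)*exp(c)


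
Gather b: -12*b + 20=20 - 12*b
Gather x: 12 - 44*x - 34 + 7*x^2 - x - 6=7*x^2 - 45*x - 28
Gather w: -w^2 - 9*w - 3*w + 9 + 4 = -w^2 - 12*w + 13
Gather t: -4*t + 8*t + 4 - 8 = 4*t - 4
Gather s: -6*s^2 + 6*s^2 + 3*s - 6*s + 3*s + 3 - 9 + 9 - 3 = 0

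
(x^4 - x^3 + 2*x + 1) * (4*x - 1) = 4*x^5 - 5*x^4 + x^3 + 8*x^2 + 2*x - 1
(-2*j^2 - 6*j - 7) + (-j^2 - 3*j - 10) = -3*j^2 - 9*j - 17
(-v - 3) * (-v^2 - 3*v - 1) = v^3 + 6*v^2 + 10*v + 3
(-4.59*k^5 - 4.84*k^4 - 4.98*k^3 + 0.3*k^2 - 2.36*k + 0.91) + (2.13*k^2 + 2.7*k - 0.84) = -4.59*k^5 - 4.84*k^4 - 4.98*k^3 + 2.43*k^2 + 0.34*k + 0.0700000000000001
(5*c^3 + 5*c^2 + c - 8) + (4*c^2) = 5*c^3 + 9*c^2 + c - 8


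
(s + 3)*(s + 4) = s^2 + 7*s + 12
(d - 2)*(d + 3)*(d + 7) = d^3 + 8*d^2 + d - 42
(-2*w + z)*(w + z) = -2*w^2 - w*z + z^2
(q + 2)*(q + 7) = q^2 + 9*q + 14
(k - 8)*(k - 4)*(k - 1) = k^3 - 13*k^2 + 44*k - 32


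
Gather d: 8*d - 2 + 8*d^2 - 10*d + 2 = 8*d^2 - 2*d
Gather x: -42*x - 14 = -42*x - 14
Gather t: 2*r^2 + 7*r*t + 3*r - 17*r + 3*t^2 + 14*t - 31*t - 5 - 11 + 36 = 2*r^2 - 14*r + 3*t^2 + t*(7*r - 17) + 20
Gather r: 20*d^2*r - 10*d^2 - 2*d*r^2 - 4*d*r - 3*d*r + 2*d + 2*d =-10*d^2 - 2*d*r^2 + 4*d + r*(20*d^2 - 7*d)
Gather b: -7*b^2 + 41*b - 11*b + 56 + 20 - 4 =-7*b^2 + 30*b + 72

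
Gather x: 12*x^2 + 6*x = 12*x^2 + 6*x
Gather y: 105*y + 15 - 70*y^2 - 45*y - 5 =-70*y^2 + 60*y + 10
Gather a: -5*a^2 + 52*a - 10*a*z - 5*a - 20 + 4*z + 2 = -5*a^2 + a*(47 - 10*z) + 4*z - 18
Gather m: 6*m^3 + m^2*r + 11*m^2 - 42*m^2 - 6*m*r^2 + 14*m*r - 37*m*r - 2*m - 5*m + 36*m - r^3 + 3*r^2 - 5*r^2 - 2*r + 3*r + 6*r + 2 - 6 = 6*m^3 + m^2*(r - 31) + m*(-6*r^2 - 23*r + 29) - r^3 - 2*r^2 + 7*r - 4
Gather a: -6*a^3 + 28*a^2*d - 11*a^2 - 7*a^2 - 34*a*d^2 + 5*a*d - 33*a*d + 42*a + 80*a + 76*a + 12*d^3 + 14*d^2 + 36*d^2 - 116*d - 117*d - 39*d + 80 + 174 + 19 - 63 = -6*a^3 + a^2*(28*d - 18) + a*(-34*d^2 - 28*d + 198) + 12*d^3 + 50*d^2 - 272*d + 210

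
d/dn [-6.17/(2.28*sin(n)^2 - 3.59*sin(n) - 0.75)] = (28.1352*sin(n) - 22.1503)*cos(n)/(-2.28*sin(n)^2 + 3.59*sin(n) + 0.75)^2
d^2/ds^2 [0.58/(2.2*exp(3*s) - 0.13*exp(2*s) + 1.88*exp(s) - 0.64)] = ((-11.484*exp(2*s) + 0.3016*exp(s) - 1.0904)*(2.2*exp(3*s) - 0.13*exp(2*s) + 1.88*exp(s) - 0.64) + 0.58*(6.6*exp(2*s) - 0.26*exp(s) + 1.88)*(13.2*exp(2*s) - 0.52*exp(s) + 3.76)*exp(s))*exp(s)/(2.2*exp(3*s) - 0.13*exp(2*s) + 1.88*exp(s) - 0.64)^3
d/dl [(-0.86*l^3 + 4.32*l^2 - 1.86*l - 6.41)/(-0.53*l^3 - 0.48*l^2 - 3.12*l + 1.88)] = (2.22044604925031e-16*l^5 + 2.7024*l^4 + 3.3948*l^3 - 29.4135*l^2 + 10.0896*l - 23.496)/(0.2809*l^6 + 0.5088*l^5 + 3.5376*l^4 + 1.0024*l^3 + 7.9296*l^2 - 11.7312*l + 3.5344)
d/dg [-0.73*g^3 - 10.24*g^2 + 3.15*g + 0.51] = -2.19*g^2 - 20.48*g + 3.15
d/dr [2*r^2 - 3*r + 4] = 4*r - 3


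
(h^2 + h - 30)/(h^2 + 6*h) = (h - 5)/h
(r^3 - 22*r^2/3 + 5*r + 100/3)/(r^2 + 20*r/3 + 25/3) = (r^2 - 9*r + 20)/(r + 5)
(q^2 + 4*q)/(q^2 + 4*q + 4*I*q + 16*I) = q/(q + 4*I)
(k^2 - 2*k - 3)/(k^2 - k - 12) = (-k^2 + 2*k + 3)/(-k^2 + k + 12)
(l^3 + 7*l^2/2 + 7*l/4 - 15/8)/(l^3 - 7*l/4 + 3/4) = (l + 5/2)/(l - 1)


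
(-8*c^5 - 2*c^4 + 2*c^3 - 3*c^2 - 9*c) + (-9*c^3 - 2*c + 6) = -8*c^5 - 2*c^4 - 7*c^3 - 3*c^2 - 11*c + 6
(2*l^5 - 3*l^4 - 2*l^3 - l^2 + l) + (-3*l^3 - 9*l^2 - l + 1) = 2*l^5 - 3*l^4 - 5*l^3 - 10*l^2 + 1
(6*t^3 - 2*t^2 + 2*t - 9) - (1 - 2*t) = 6*t^3 - 2*t^2 + 4*t - 10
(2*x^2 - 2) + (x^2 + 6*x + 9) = 3*x^2 + 6*x + 7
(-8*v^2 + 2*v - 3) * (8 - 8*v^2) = 64*v^4 - 16*v^3 - 40*v^2 + 16*v - 24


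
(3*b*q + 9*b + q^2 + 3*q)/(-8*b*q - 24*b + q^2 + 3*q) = (3*b + q)/(-8*b + q)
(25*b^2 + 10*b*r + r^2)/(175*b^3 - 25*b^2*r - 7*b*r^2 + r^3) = (5*b + r)/(35*b^2 - 12*b*r + r^2)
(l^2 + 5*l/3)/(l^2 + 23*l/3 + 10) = l/(l + 6)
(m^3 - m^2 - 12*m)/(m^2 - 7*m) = (m^2 - m - 12)/(m - 7)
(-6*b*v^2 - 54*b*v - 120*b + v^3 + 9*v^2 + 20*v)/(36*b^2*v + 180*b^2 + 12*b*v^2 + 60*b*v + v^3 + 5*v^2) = (-6*b*v - 24*b + v^2 + 4*v)/(36*b^2 + 12*b*v + v^2)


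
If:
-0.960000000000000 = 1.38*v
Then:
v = -0.70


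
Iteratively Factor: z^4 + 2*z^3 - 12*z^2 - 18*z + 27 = (z + 3)*(z^3 - z^2 - 9*z + 9) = (z - 1)*(z + 3)*(z^2 - 9) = (z - 1)*(z + 3)^2*(z - 3)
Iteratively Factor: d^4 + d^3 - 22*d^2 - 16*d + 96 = (d - 2)*(d^3 + 3*d^2 - 16*d - 48) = (d - 4)*(d - 2)*(d^2 + 7*d + 12) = (d - 4)*(d - 2)*(d + 3)*(d + 4)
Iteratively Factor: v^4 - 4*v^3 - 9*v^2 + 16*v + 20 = (v - 5)*(v^3 + v^2 - 4*v - 4) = (v - 5)*(v + 2)*(v^2 - v - 2) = (v - 5)*(v + 1)*(v + 2)*(v - 2)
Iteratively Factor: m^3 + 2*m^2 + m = (m)*(m^2 + 2*m + 1) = m*(m + 1)*(m + 1)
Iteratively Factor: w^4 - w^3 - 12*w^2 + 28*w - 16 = (w - 2)*(w^3 + w^2 - 10*w + 8) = (w - 2)^2*(w^2 + 3*w - 4) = (w - 2)^2*(w - 1)*(w + 4)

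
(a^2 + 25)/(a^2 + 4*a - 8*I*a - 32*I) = (a^2 + 25)/(a^2 + a*(4 - 8*I) - 32*I)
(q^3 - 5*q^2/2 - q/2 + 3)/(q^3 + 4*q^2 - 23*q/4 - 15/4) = 2*(q^2 - q - 2)/(2*q^2 + 11*q + 5)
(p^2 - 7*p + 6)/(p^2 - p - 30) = (p - 1)/(p + 5)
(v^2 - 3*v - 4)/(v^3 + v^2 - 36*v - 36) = (v - 4)/(v^2 - 36)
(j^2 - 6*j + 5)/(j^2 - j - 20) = (j - 1)/(j + 4)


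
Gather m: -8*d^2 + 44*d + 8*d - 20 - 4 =-8*d^2 + 52*d - 24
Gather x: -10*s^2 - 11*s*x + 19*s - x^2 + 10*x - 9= -10*s^2 + 19*s - x^2 + x*(10 - 11*s) - 9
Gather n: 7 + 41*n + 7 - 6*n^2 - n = -6*n^2 + 40*n + 14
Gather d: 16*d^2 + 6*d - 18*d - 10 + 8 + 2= 16*d^2 - 12*d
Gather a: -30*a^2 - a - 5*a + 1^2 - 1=-30*a^2 - 6*a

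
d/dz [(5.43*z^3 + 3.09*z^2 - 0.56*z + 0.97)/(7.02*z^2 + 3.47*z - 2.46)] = (38.1186*z^4 + 37.6842*z^3 - 25.4199*z^2 - 28.8216*z - 1.9883)/(49.2804*z^4 + 48.7188*z^3 - 22.4975*z^2 - 17.0724*z + 6.0516)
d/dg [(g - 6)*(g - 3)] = 2*g - 9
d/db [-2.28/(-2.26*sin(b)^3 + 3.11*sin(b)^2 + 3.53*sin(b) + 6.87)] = (-15.4584*sin(b)^2 + 14.1816*sin(b) + 8.0484)*cos(b)/(-2.26*sin(b)^3 + 3.11*sin(b)^2 + 3.53*sin(b) + 6.87)^2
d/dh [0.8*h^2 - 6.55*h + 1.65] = 1.6*h - 6.55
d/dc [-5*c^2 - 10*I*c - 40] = -10*c - 10*I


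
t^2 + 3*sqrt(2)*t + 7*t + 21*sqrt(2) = (t + 7)*(t + 3*sqrt(2))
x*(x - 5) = x^2 - 5*x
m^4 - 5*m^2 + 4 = (m - 2)*(m - 1)*(m + 1)*(m + 2)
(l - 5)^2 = l^2 - 10*l + 25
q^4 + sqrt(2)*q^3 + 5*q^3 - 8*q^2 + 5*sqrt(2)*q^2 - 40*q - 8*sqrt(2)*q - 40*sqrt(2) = (q + 5)*(q - 2*sqrt(2))*(q + sqrt(2))*(q + 2*sqrt(2))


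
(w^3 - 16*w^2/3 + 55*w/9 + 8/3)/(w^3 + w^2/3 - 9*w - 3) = (w - 8/3)/(w + 3)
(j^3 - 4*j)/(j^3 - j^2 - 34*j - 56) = j*(j - 2)/(j^2 - 3*j - 28)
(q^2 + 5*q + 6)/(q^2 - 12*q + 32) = (q^2 + 5*q + 6)/(q^2 - 12*q + 32)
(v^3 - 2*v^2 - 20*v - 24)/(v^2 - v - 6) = (v^2 - 4*v - 12)/(v - 3)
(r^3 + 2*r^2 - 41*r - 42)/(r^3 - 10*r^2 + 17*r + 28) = (r^2 + r - 42)/(r^2 - 11*r + 28)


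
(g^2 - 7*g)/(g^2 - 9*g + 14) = g/(g - 2)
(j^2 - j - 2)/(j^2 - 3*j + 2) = (j + 1)/(j - 1)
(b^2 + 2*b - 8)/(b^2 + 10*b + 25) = (b^2 + 2*b - 8)/(b^2 + 10*b + 25)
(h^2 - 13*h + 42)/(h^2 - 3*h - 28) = (h - 6)/(h + 4)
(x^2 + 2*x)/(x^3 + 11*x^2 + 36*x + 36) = x/(x^2 + 9*x + 18)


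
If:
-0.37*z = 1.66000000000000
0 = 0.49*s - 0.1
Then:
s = 0.20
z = -4.49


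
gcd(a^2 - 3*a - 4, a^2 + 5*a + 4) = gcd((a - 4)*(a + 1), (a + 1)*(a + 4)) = a + 1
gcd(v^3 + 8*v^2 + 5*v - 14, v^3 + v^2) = 1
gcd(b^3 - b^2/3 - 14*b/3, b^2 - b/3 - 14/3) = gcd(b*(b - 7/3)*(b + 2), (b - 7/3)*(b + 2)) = b^2 - b/3 - 14/3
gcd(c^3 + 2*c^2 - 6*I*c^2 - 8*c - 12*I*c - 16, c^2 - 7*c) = 1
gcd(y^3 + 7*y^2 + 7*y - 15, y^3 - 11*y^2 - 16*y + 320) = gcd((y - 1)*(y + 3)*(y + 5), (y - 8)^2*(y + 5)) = y + 5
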